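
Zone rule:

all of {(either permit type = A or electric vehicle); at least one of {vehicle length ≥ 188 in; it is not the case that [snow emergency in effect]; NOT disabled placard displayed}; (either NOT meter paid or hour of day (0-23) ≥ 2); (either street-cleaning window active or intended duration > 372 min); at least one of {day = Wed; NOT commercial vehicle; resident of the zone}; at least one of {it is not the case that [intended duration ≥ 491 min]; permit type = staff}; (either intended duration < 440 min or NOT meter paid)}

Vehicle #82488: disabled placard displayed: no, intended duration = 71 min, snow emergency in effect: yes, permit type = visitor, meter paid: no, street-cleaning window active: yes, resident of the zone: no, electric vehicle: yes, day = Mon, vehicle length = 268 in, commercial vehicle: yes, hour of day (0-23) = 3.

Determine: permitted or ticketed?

Atomic conditions:
  permit type = A: visitor == A is false
  electric vehicle: yes → true
  vehicle length ≥ 188 in: 268 ≥ 188 is true
  snow emergency in effect: yes → true
  NOT disabled placard displayed: no → true
  NOT meter paid: no → true
  hour of day (0-23) ≥ 2: 3 ≥ 2 is true
  street-cleaning window active: yes → true
  intended duration > 372 min: 71 > 372 is false
  day = Wed: Mon == Wed is false
  NOT commercial vehicle: yes → false
  resident of the zone: no → false
  intended duration ≥ 491 min: 71 ≥ 491 is false
  permit type = staff: visitor == staff is false
  intended duration < 440 min: 71 < 440 is true
Combine:
[1] false OR true = true
[2.2] NOT true = false
[2] true OR false OR true = true
[3] true OR true = true
[4] true OR false = true
[5] false OR false OR false = false
[6.1] NOT false = true
[6] true OR false = true
[7] true OR true = true
[root] true AND true AND true AND true AND false AND true AND true = false
Overall: false → ticketed

Ticketed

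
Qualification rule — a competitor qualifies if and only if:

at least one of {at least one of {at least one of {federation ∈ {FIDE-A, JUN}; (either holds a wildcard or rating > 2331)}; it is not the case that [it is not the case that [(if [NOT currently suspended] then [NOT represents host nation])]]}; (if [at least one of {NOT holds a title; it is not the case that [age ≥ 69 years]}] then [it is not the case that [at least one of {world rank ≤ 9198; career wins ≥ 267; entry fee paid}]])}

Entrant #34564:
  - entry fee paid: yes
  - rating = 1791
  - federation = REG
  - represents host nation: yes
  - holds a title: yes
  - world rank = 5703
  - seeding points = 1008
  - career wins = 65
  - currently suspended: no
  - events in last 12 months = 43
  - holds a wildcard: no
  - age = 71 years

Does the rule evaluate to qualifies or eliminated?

Atomic conditions:
  federation ∈ {FIDE-A, JUN}: REG is not in the set → false
  holds a wildcard: no → false
  rating > 2331: 1791 > 2331 is false
  NOT currently suspended: no → true
  NOT represents host nation: yes → false
  NOT holds a title: yes → false
  age ≥ 69 years: 71 ≥ 69 is true
  world rank ≤ 9198: 5703 ≤ 9198 is true
  career wins ≥ 267: 65 ≥ 267 is false
  entry fee paid: yes → true
Combine:
[1.1.2] false OR false = false
[1.1] false OR false = false
[1.2.1.1] true → false = false
[1.2.1] NOT false = true
[1.2] NOT true = false
[1] false OR false = false
[2.1.2] NOT true = false
[2.1] false OR false = false
[2.2.1] true OR false OR true = true
[2.2] NOT true = false
[2] false → false (antecedent false ⇒ implication holds) = true
[root] false OR true = true
Overall: true → qualifies

Qualifies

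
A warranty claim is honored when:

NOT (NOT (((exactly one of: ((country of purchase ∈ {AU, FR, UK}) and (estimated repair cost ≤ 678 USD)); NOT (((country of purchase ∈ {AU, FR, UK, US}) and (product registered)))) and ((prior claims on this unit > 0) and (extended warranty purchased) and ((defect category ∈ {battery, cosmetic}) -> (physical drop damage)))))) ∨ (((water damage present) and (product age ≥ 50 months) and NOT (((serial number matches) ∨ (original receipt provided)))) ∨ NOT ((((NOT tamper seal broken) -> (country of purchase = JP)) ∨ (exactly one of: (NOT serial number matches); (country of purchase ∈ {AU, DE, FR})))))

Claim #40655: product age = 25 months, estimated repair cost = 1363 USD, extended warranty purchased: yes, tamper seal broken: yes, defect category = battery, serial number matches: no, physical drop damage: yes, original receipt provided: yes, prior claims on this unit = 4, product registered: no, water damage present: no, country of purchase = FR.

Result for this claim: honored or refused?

Atomic conditions:
  country of purchase ∈ {AU, FR, UK}: FR is in the set → true
  estimated repair cost ≤ 678 USD: 1363 ≤ 678 is false
  country of purchase ∈ {AU, FR, UK, US}: FR is in the set → true
  product registered: no → false
  prior claims on this unit > 0: 4 > 0 is true
  extended warranty purchased: yes → true
  defect category ∈ {battery, cosmetic}: battery is in the set → true
  physical drop damage: yes → true
  water damage present: no → false
  product age ≥ 50 months: 25 ≥ 50 is false
  serial number matches: no → false
  original receipt provided: yes → true
  NOT tamper seal broken: yes → false
  country of purchase = JP: FR == JP is false
  NOT serial number matches: no → true
  country of purchase ∈ {AU, DE, FR}: FR is in the set → true
Combine:
[1.1.1.1.1] true AND false = false
[1.1.1.1.2.1] true AND false = false
[1.1.1.1.2] NOT false = true
[1.1.1.1] exactly-one(false, true) = true
[1.1.1.2.3] true → true = true
[1.1.1.2] true AND true AND true = true
[1.1.1] true AND true = true
[1.1] NOT true = false
[1] NOT false = true
[2.1.3.1] false OR true = true
[2.1.3] NOT true = false
[2.1] false AND false AND false = false
[2.2.1.1] false → false (antecedent false ⇒ implication holds) = true
[2.2.1.2] exactly-one(true, true) = false
[2.2.1] true OR false = true
[2.2] NOT true = false
[2] false OR false = false
[root] true OR false = true
Overall: true → honored

Honored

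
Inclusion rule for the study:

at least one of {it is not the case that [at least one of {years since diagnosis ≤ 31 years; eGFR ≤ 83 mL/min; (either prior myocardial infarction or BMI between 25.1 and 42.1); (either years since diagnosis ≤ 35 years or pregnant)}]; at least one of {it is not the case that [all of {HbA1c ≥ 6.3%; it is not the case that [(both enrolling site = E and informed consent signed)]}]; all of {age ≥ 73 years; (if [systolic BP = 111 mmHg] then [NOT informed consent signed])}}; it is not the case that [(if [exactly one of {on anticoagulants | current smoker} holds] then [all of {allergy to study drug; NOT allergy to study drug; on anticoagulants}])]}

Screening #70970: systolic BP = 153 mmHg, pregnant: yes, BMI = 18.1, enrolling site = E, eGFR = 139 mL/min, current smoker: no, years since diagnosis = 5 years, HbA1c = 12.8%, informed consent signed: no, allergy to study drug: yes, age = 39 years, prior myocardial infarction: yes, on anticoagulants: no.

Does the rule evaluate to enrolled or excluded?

Atomic conditions:
  years since diagnosis ≤ 31 years: 5 ≤ 31 is true
  eGFR ≤ 83 mL/min: 139 ≤ 83 is false
  prior myocardial infarction: yes → true
  BMI between 25.1 and 42.1: 18.1 in [25.1, 42.1] is false
  years since diagnosis ≤ 35 years: 5 ≤ 35 is true
  pregnant: yes → true
  HbA1c ≥ 6.3%: 12.8 ≥ 6.3 is true
  enrolling site = E: E == E is true
  informed consent signed: no → false
  age ≥ 73 years: 39 ≥ 73 is false
  systolic BP = 111 mmHg: 153 == 111 is false
  NOT informed consent signed: no → true
  on anticoagulants: no → false
  current smoker: no → false
  allergy to study drug: yes → true
  NOT allergy to study drug: yes → false
Combine:
[1.1.3] true OR false = true
[1.1.4] true OR true = true
[1.1] true OR false OR true OR true = true
[1] NOT true = false
[2.1.1.2.1] true AND false = false
[2.1.1.2] NOT false = true
[2.1.1] true AND true = true
[2.1] NOT true = false
[2.2.2] false → true (antecedent false ⇒ implication holds) = true
[2.2] false AND true = false
[2] false OR false = false
[3.1.1] exactly-one(false, false) = false
[3.1.2] true AND false AND false = false
[3.1] false → false (antecedent false ⇒ implication holds) = true
[3] NOT true = false
[root] false OR false OR false = false
Overall: false → excluded

Excluded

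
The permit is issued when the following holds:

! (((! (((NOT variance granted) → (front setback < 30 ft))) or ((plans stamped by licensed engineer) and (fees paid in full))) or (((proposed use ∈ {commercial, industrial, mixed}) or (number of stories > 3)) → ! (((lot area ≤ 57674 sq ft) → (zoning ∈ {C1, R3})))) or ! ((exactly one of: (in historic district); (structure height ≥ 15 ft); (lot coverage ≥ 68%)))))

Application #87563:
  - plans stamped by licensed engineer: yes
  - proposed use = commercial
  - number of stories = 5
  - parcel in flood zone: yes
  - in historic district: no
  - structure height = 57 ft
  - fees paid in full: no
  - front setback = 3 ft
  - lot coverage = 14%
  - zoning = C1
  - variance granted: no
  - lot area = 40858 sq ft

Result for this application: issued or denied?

Issued

Atomic conditions:
  NOT variance granted: no → true
  front setback < 30 ft: 3 < 30 is true
  plans stamped by licensed engineer: yes → true
  fees paid in full: no → false
  proposed use ∈ {commercial, industrial, mixed}: commercial is in the set → true
  number of stories > 3: 5 > 3 is true
  lot area ≤ 57674 sq ft: 40858 ≤ 57674 is true
  zoning ∈ {C1, R3}: C1 is in the set → true
  in historic district: no → false
  structure height ≥ 15 ft: 57 ≥ 15 is true
  lot coverage ≥ 68%: 14 ≥ 68 is false
Combine:
[1.1.1.1] true → true = true
[1.1.1] NOT true = false
[1.1.2] true AND false = false
[1.1] false OR false = false
[1.2.1] true OR true = true
[1.2.2.1] true → true = true
[1.2.2] NOT true = false
[1.2] true → false = false
[1.3.1] exactly-one(false, true, false) = true
[1.3] NOT true = false
[1] false OR false OR false = false
[root] NOT false = true
Overall: true → issued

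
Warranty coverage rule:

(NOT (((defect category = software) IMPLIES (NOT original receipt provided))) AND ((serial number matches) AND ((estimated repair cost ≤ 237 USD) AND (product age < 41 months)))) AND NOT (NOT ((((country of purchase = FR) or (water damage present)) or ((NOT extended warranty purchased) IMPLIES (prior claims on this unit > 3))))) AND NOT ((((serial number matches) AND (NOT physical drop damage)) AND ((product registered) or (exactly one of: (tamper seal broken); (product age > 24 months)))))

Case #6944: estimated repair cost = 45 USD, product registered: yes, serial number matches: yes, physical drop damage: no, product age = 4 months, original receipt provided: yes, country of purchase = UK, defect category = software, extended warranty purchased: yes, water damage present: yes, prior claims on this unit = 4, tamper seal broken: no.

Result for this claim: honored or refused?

Refused

Atomic conditions:
  defect category = software: software == software is true
  NOT original receipt provided: yes → false
  serial number matches: yes → true
  estimated repair cost ≤ 237 USD: 45 ≤ 237 is true
  product age < 41 months: 4 < 41 is true
  country of purchase = FR: UK == FR is false
  water damage present: yes → true
  NOT extended warranty purchased: yes → false
  prior claims on this unit > 3: 4 > 3 is true
  NOT physical drop damage: no → true
  product registered: yes → true
  tamper seal broken: no → false
  product age > 24 months: 4 > 24 is false
Combine:
[1.1.1] true → false = false
[1.1] NOT false = true
[1.2.2] true AND true = true
[1.2] true AND true = true
[1] true AND true = true
[2.1.1.1] false OR true = true
[2.1.1.2] false → true (antecedent false ⇒ implication holds) = true
[2.1.1] true OR true = true
[2.1] NOT true = false
[2] NOT false = true
[3.1.1] true AND true = true
[3.1.2.2] exactly-one(false, false) = false
[3.1.2] true OR false = true
[3.1] true AND true = true
[3] NOT true = false
[root] true AND true AND false = false
Overall: false → refused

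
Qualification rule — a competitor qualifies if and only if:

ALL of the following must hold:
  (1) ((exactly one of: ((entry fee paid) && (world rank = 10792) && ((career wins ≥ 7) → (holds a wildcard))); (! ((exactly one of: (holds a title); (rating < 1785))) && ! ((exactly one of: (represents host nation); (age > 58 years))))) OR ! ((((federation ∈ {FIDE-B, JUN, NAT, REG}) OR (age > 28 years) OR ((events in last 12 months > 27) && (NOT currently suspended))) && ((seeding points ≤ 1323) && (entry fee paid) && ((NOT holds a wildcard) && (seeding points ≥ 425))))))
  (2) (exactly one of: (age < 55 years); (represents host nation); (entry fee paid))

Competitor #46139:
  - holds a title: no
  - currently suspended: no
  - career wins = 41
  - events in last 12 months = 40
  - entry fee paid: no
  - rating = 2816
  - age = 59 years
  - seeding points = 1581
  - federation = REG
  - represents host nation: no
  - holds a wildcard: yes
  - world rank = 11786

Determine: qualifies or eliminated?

Eliminated

Atomic conditions:
  entry fee paid: no → false
  world rank = 10792: 11786 == 10792 is false
  career wins ≥ 7: 41 ≥ 7 is true
  holds a wildcard: yes → true
  holds a title: no → false
  rating < 1785: 2816 < 1785 is false
  represents host nation: no → false
  age > 58 years: 59 > 58 is true
  federation ∈ {FIDE-B, JUN, NAT, REG}: REG is in the set → true
  age > 28 years: 59 > 28 is true
  events in last 12 months > 27: 40 > 27 is true
  NOT currently suspended: no → true
  seeding points ≤ 1323: 1581 ≤ 1323 is false
  NOT holds a wildcard: yes → false
  seeding points ≥ 425: 1581 ≥ 425 is true
  age < 55 years: 59 < 55 is false
Combine:
[1.1.1.3] true → true = true
[1.1.1] false AND false AND true = false
[1.1.2.1.1] exactly-one(false, false) = false
[1.1.2.1] NOT false = true
[1.1.2.2.1] exactly-one(false, true) = true
[1.1.2.2] NOT true = false
[1.1.2] true AND false = false
[1.1] exactly-one(false, false) = false
[1.2.1.1.3] true AND true = true
[1.2.1.1] true OR true OR true = true
[1.2.1.2.3] false AND true = false
[1.2.1.2] false AND false AND false = false
[1.2.1] true AND false = false
[1.2] NOT false = true
[1] false OR true = true
[2] exactly-one(false, false, false) = false
[root] true AND false = false
Overall: false → eliminated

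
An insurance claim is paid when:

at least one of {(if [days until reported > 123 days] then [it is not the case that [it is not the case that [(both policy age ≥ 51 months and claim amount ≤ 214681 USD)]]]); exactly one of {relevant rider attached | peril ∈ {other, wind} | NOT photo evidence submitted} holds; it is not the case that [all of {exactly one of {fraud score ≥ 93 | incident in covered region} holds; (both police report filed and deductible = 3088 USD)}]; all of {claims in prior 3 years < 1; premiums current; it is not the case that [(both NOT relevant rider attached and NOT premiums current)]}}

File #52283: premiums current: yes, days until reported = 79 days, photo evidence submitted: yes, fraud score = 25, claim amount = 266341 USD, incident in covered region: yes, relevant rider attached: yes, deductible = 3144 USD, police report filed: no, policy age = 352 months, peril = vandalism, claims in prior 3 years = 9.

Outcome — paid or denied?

Atomic conditions:
  days until reported > 123 days: 79 > 123 is false
  policy age ≥ 51 months: 352 ≥ 51 is true
  claim amount ≤ 214681 USD: 266341 ≤ 214681 is false
  relevant rider attached: yes → true
  peril ∈ {other, wind}: vandalism is not in the set → false
  NOT photo evidence submitted: yes → false
  fraud score ≥ 93: 25 ≥ 93 is false
  incident in covered region: yes → true
  police report filed: no → false
  deductible = 3088 USD: 3144 == 3088 is false
  claims in prior 3 years < 1: 9 < 1 is false
  premiums current: yes → true
  NOT relevant rider attached: yes → false
  NOT premiums current: yes → false
Combine:
[1.2.1.1] true AND false = false
[1.2.1] NOT false = true
[1.2] NOT true = false
[1] false → false (antecedent false ⇒ implication holds) = true
[2] exactly-one(true, false, false) = true
[3.1.1] exactly-one(false, true) = true
[3.1.2] false AND false = false
[3.1] true AND false = false
[3] NOT false = true
[4.3.1] false AND false = false
[4.3] NOT false = true
[4] false AND true AND true = false
[root] true OR true OR true OR false = true
Overall: true → paid

Paid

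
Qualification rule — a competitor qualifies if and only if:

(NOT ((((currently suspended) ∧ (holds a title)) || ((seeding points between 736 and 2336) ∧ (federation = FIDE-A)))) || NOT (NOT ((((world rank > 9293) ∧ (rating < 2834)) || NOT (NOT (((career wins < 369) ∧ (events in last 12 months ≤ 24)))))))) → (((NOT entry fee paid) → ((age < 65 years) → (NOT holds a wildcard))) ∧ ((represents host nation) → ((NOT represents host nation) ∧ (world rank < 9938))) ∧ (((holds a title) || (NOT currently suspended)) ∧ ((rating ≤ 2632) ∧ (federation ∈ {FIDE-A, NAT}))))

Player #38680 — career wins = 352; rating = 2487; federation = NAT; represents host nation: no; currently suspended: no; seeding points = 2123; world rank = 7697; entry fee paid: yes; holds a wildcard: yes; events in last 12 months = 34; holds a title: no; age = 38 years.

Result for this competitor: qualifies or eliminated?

Atomic conditions:
  currently suspended: no → false
  holds a title: no → false
  seeding points between 736 and 2336: 2123 in [736, 2336] is true
  federation = FIDE-A: NAT == FIDE-A is false
  world rank > 9293: 7697 > 9293 is false
  rating < 2834: 2487 < 2834 is true
  career wins < 369: 352 < 369 is true
  events in last 12 months ≤ 24: 34 ≤ 24 is false
  NOT entry fee paid: yes → false
  age < 65 years: 38 < 65 is true
  NOT holds a wildcard: yes → false
  represents host nation: no → false
  NOT represents host nation: no → true
  world rank < 9938: 7697 < 9938 is true
  NOT currently suspended: no → true
  rating ≤ 2632: 2487 ≤ 2632 is true
  federation ∈ {FIDE-A, NAT}: NAT is in the set → true
Combine:
[1.1.1.1] false AND false = false
[1.1.1.2] true AND false = false
[1.1.1] false OR false = false
[1.1] NOT false = true
[1.2.1.1.1] false AND true = false
[1.2.1.1.2.1.1] true AND false = false
[1.2.1.1.2.1] NOT false = true
[1.2.1.1.2] NOT true = false
[1.2.1.1] false OR false = false
[1.2.1] NOT false = true
[1.2] NOT true = false
[1] true OR false = true
[2.1.2] true → false = false
[2.1] false → false (antecedent false ⇒ implication holds) = true
[2.2.2] true AND true = true
[2.2] false → true (antecedent false ⇒ implication holds) = true
[2.3.1] false OR true = true
[2.3.2] true AND true = true
[2.3] true AND true = true
[2] true AND true AND true = true
[root] true → true = true
Overall: true → qualifies

Qualifies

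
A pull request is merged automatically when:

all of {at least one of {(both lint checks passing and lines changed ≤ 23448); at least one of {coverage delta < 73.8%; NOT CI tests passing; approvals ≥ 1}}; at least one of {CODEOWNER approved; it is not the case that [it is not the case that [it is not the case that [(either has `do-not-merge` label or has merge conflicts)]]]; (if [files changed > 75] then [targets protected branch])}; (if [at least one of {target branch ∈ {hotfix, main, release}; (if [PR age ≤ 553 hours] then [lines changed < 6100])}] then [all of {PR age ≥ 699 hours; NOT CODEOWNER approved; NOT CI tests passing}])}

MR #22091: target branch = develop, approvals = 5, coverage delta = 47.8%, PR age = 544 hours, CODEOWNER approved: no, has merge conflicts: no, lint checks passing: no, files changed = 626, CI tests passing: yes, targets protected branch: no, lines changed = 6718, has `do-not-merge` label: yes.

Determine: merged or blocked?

Blocked

Atomic conditions:
  lint checks passing: no → false
  lines changed ≤ 23448: 6718 ≤ 23448 is true
  coverage delta < 73.8%: 47.8 < 73.8 is true
  NOT CI tests passing: yes → false
  approvals ≥ 1: 5 ≥ 1 is true
  CODEOWNER approved: no → false
  has `do-not-merge` label: yes → true
  has merge conflicts: no → false
  files changed > 75: 626 > 75 is true
  targets protected branch: no → false
  target branch ∈ {hotfix, main, release}: develop is not in the set → false
  PR age ≤ 553 hours: 544 ≤ 553 is true
  lines changed < 6100: 6718 < 6100 is false
  PR age ≥ 699 hours: 544 ≥ 699 is false
  NOT CODEOWNER approved: no → true
Combine:
[1.1] false AND true = false
[1.2] true OR false OR true = true
[1] false OR true = true
[2.2.1.1.1] true OR false = true
[2.2.1.1] NOT true = false
[2.2.1] NOT false = true
[2.2] NOT true = false
[2.3] true → false = false
[2] false OR false OR false = false
[3.1.2] true → false = false
[3.1] false OR false = false
[3.2] false AND true AND false = false
[3] false → false (antecedent false ⇒ implication holds) = true
[root] true AND false AND true = false
Overall: false → blocked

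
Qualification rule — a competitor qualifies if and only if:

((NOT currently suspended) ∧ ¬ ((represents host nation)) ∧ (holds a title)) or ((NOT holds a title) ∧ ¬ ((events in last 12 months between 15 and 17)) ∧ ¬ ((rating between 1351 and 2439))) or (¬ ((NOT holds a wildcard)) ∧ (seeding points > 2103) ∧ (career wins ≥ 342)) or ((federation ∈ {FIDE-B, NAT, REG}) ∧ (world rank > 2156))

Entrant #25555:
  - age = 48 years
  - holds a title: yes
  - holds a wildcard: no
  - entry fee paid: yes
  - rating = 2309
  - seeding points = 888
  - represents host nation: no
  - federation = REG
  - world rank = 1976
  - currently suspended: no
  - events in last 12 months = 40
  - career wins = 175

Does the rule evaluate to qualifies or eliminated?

Atomic conditions:
  NOT currently suspended: no → true
  represents host nation: no → false
  holds a title: yes → true
  NOT holds a title: yes → false
  events in last 12 months between 15 and 17: 40 in [15, 17] is false
  rating between 1351 and 2439: 2309 in [1351, 2439] is true
  NOT holds a wildcard: no → true
  seeding points > 2103: 888 > 2103 is false
  career wins ≥ 342: 175 ≥ 342 is false
  federation ∈ {FIDE-B, NAT, REG}: REG is in the set → true
  world rank > 2156: 1976 > 2156 is false
Combine:
[1.2] NOT false = true
[1] true AND true AND true = true
[2.2] NOT false = true
[2.3] NOT true = false
[2] false AND true AND false = false
[3.1] NOT true = false
[3] false AND false AND false = false
[4] true AND false = false
[root] true OR false OR false OR false = true
Overall: true → qualifies

Qualifies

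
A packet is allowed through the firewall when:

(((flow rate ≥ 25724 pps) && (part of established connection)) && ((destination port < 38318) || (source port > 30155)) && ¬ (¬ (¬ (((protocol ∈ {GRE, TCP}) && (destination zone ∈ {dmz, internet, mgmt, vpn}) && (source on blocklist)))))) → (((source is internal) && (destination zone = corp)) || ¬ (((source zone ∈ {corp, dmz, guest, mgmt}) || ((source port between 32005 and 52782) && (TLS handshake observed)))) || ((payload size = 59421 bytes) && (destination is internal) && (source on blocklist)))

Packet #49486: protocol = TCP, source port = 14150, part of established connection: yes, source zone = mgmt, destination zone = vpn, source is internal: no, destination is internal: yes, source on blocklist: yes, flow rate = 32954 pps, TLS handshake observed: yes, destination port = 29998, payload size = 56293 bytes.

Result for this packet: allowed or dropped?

Atomic conditions:
  flow rate ≥ 25724 pps: 32954 ≥ 25724 is true
  part of established connection: yes → true
  destination port < 38318: 29998 < 38318 is true
  source port > 30155: 14150 > 30155 is false
  protocol ∈ {GRE, TCP}: TCP is in the set → true
  destination zone ∈ {dmz, internet, mgmt, vpn}: vpn is in the set → true
  source on blocklist: yes → true
  source is internal: no → false
  destination zone = corp: vpn == corp is false
  source zone ∈ {corp, dmz, guest, mgmt}: mgmt is in the set → true
  source port between 32005 and 52782: 14150 in [32005, 52782] is false
  TLS handshake observed: yes → true
  payload size = 59421 bytes: 56293 == 59421 is false
  destination is internal: yes → true
Combine:
[1.1] true AND true = true
[1.2] true OR false = true
[1.3.1.1.1] true AND true AND true = true
[1.3.1.1] NOT true = false
[1.3.1] NOT false = true
[1.3] NOT true = false
[1] true AND true AND false = false
[2.1] false AND false = false
[2.2.1.2] false AND true = false
[2.2.1] true OR false = true
[2.2] NOT true = false
[2.3] false AND true AND true = false
[2] false OR false OR false = false
[root] false → false (antecedent false ⇒ implication holds) = true
Overall: true → allowed

Allowed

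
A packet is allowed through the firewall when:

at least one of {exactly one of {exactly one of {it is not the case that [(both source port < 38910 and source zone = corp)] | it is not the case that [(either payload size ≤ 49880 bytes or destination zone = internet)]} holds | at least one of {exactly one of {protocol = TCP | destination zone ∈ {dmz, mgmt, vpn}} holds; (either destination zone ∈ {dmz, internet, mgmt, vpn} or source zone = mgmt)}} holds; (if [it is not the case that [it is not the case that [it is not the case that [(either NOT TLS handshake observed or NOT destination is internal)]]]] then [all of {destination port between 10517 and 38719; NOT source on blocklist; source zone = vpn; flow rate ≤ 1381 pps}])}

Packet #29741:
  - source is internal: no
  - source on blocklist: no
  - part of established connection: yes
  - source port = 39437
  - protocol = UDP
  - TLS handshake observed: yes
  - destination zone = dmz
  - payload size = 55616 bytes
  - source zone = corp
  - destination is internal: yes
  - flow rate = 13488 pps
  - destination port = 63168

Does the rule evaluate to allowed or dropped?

Allowed

Atomic conditions:
  source port < 38910: 39437 < 38910 is false
  source zone = corp: corp == corp is true
  payload size ≤ 49880 bytes: 55616 ≤ 49880 is false
  destination zone = internet: dmz == internet is false
  protocol = TCP: UDP == TCP is false
  destination zone ∈ {dmz, mgmt, vpn}: dmz is in the set → true
  destination zone ∈ {dmz, internet, mgmt, vpn}: dmz is in the set → true
  source zone = mgmt: corp == mgmt is false
  NOT TLS handshake observed: yes → false
  NOT destination is internal: yes → false
  destination port between 10517 and 38719: 63168 in [10517, 38719] is false
  NOT source on blocklist: no → true
  source zone = vpn: corp == vpn is false
  flow rate ≤ 1381 pps: 13488 ≤ 1381 is false
Combine:
[1.1.1.1] false AND true = false
[1.1.1] NOT false = true
[1.1.2.1] false OR false = false
[1.1.2] NOT false = true
[1.1] exactly-one(true, true) = false
[1.2.1] exactly-one(false, true) = true
[1.2.2] true OR false = true
[1.2] true OR true = true
[1] exactly-one(false, true) = true
[2.1.1.1.1] false OR false = false
[2.1.1.1] NOT false = true
[2.1.1] NOT true = false
[2.1] NOT false = true
[2.2] false AND true AND false AND false = false
[2] true → false = false
[root] true OR false = true
Overall: true → allowed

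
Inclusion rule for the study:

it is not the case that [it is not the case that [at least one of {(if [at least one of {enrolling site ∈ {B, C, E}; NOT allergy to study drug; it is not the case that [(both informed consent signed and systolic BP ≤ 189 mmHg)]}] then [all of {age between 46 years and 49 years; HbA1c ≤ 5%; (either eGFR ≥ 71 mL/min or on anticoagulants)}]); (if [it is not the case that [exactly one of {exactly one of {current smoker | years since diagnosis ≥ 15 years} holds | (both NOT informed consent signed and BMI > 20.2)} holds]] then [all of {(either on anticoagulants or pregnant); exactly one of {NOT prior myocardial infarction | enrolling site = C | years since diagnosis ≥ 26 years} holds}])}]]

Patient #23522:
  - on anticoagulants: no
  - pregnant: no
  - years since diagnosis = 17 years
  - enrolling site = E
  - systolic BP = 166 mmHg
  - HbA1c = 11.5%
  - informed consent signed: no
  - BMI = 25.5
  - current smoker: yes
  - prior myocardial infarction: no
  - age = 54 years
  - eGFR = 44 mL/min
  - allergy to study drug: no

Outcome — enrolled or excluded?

Enrolled

Atomic conditions:
  enrolling site ∈ {B, C, E}: E is in the set → true
  NOT allergy to study drug: no → true
  informed consent signed: no → false
  systolic BP ≤ 189 mmHg: 166 ≤ 189 is true
  age between 46 years and 49 years: 54 in [46, 49] is false
  HbA1c ≤ 5%: 11.5 ≤ 5 is false
  eGFR ≥ 71 mL/min: 44 ≥ 71 is false
  on anticoagulants: no → false
  current smoker: yes → true
  years since diagnosis ≥ 15 years: 17 ≥ 15 is true
  NOT informed consent signed: no → true
  BMI > 20.2: 25.5 > 20.2 is true
  pregnant: no → false
  NOT prior myocardial infarction: no → true
  enrolling site = C: E == C is false
  years since diagnosis ≥ 26 years: 17 ≥ 26 is false
Combine:
[1.1.1.1.3.1] false AND true = false
[1.1.1.1.3] NOT false = true
[1.1.1.1] true OR true OR true = true
[1.1.1.2.3] false OR false = false
[1.1.1.2] false AND false AND false = false
[1.1.1] true → false = false
[1.1.2.1.1.1] exactly-one(true, true) = false
[1.1.2.1.1.2] true AND true = true
[1.1.2.1.1] exactly-one(false, true) = true
[1.1.2.1] NOT true = false
[1.1.2.2.1] false OR false = false
[1.1.2.2.2] exactly-one(true, false, false) = true
[1.1.2.2] false AND true = false
[1.1.2] false → false (antecedent false ⇒ implication holds) = true
[1.1] false OR true = true
[1] NOT true = false
[root] NOT false = true
Overall: true → enrolled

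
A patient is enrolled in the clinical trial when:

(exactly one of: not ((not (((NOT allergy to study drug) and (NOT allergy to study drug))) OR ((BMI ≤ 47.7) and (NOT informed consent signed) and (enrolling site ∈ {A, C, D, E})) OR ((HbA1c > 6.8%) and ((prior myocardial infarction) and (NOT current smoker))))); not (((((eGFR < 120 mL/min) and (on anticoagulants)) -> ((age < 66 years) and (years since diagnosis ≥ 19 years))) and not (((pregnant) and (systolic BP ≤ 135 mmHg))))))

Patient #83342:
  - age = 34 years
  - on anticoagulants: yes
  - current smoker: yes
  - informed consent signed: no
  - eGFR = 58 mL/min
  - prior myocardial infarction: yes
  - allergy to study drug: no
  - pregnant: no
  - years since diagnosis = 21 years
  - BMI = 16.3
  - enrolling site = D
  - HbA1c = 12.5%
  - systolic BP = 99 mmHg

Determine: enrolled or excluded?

Excluded

Atomic conditions:
  NOT allergy to study drug: no → true
  BMI ≤ 47.7: 16.3 ≤ 47.7 is true
  NOT informed consent signed: no → true
  enrolling site ∈ {A, C, D, E}: D is in the set → true
  HbA1c > 6.8%: 12.5 > 6.8 is true
  prior myocardial infarction: yes → true
  NOT current smoker: yes → false
  eGFR < 120 mL/min: 58 < 120 is true
  on anticoagulants: yes → true
  age < 66 years: 34 < 66 is true
  years since diagnosis ≥ 19 years: 21 ≥ 19 is true
  pregnant: no → false
  systolic BP ≤ 135 mmHg: 99 ≤ 135 is true
Combine:
[1.1.1.1] true AND true = true
[1.1.1] NOT true = false
[1.1.2] true AND true AND true = true
[1.1.3.2] true AND false = false
[1.1.3] true AND false = false
[1.1] false OR true OR false = true
[1] NOT true = false
[2.1.1.1] true AND true = true
[2.1.1.2] true AND true = true
[2.1.1] true → true = true
[2.1.2.1] false AND true = false
[2.1.2] NOT false = true
[2.1] true AND true = true
[2] NOT true = false
[root] exactly-one(false, false) = false
Overall: false → excluded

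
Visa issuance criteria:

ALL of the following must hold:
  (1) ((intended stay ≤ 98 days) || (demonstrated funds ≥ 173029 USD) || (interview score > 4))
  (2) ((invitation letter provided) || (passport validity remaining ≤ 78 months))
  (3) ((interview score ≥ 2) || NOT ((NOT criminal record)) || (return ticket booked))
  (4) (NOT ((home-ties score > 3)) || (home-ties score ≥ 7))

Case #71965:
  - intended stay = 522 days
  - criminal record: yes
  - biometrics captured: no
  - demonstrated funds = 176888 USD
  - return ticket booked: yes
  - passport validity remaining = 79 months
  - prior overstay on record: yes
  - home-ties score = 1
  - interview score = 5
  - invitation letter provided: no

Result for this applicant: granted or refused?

Atomic conditions:
  intended stay ≤ 98 days: 522 ≤ 98 is false
  demonstrated funds ≥ 173029 USD: 176888 ≥ 173029 is true
  interview score > 4: 5 > 4 is true
  invitation letter provided: no → false
  passport validity remaining ≤ 78 months: 79 ≤ 78 is false
  interview score ≥ 2: 5 ≥ 2 is true
  NOT criminal record: yes → false
  return ticket booked: yes → true
  home-ties score > 3: 1 > 3 is false
  home-ties score ≥ 7: 1 ≥ 7 is false
Combine:
[1] false OR true OR true = true
[2] false OR false = false
[3.2] NOT false = true
[3] true OR true OR true = true
[4.1] NOT false = true
[4] true OR false = true
[root] true AND false AND true AND true = false
Overall: false → refused

Refused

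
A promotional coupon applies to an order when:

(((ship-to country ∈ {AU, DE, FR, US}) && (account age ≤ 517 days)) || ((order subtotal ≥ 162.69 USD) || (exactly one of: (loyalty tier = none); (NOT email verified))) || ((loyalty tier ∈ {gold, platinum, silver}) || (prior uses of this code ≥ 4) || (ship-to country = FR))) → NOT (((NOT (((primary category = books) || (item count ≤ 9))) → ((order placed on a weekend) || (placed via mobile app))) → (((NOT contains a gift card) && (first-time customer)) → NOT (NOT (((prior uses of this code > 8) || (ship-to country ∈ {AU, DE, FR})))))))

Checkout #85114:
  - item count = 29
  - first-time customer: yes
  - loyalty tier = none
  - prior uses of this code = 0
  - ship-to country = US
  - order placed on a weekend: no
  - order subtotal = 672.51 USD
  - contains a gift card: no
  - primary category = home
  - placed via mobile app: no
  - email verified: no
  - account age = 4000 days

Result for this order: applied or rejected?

Rejected

Atomic conditions:
  ship-to country ∈ {AU, DE, FR, US}: US is in the set → true
  account age ≤ 517 days: 4000 ≤ 517 is false
  order subtotal ≥ 162.69 USD: 672.51 ≥ 162.69 is true
  loyalty tier = none: none == none is true
  NOT email verified: no → true
  loyalty tier ∈ {gold, platinum, silver}: none is not in the set → false
  prior uses of this code ≥ 4: 0 ≥ 4 is false
  ship-to country = FR: US == FR is false
  primary category = books: home == books is false
  item count ≤ 9: 29 ≤ 9 is false
  order placed on a weekend: no → false
  placed via mobile app: no → false
  NOT contains a gift card: no → true
  first-time customer: yes → true
  prior uses of this code > 8: 0 > 8 is false
  ship-to country ∈ {AU, DE, FR}: US is not in the set → false
Combine:
[1.1] true AND false = false
[1.2.2] exactly-one(true, true) = false
[1.2] true OR false = true
[1.3] false OR false OR false = false
[1] false OR true OR false = true
[2.1.1.1.1] false OR false = false
[2.1.1.1] NOT false = true
[2.1.1.2] false OR false = false
[2.1.1] true → false = false
[2.1.2.1] true AND true = true
[2.1.2.2.1.1] false OR false = false
[2.1.2.2.1] NOT false = true
[2.1.2.2] NOT true = false
[2.1.2] true → false = false
[2.1] false → false (antecedent false ⇒ implication holds) = true
[2] NOT true = false
[root] true → false = false
Overall: false → rejected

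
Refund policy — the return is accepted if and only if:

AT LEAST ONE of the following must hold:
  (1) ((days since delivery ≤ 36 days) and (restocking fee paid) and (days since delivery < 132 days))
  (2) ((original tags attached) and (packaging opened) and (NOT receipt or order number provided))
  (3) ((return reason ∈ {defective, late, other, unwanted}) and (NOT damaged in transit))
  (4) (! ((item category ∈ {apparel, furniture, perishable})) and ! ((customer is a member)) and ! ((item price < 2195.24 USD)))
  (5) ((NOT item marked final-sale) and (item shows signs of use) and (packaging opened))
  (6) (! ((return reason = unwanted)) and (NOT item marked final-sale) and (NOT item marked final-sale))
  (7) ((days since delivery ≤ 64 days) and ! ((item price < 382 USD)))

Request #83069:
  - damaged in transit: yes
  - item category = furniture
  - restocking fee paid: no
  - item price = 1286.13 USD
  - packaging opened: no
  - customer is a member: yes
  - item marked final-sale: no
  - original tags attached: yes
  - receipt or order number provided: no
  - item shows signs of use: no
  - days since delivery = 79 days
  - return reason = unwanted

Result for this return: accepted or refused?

Refused

Atomic conditions:
  days since delivery ≤ 36 days: 79 ≤ 36 is false
  restocking fee paid: no → false
  days since delivery < 132 days: 79 < 132 is true
  original tags attached: yes → true
  packaging opened: no → false
  NOT receipt or order number provided: no → true
  return reason ∈ {defective, late, other, unwanted}: unwanted is in the set → true
  NOT damaged in transit: yes → false
  item category ∈ {apparel, furniture, perishable}: furniture is in the set → true
  customer is a member: yes → true
  item price < 2195.24 USD: 1286.13 < 2195.24 is true
  NOT item marked final-sale: no → true
  item shows signs of use: no → false
  return reason = unwanted: unwanted == unwanted is true
  days since delivery ≤ 64 days: 79 ≤ 64 is false
  item price < 382 USD: 1286.13 < 382 is false
Combine:
[1] false AND false AND true = false
[2] true AND false AND true = false
[3] true AND false = false
[4.1] NOT true = false
[4.2] NOT true = false
[4.3] NOT true = false
[4] false AND false AND false = false
[5] true AND false AND false = false
[6.1] NOT true = false
[6] false AND true AND true = false
[7.2] NOT false = true
[7] false AND true = false
[root] false OR false OR false OR false OR false OR false OR false = false
Overall: false → refused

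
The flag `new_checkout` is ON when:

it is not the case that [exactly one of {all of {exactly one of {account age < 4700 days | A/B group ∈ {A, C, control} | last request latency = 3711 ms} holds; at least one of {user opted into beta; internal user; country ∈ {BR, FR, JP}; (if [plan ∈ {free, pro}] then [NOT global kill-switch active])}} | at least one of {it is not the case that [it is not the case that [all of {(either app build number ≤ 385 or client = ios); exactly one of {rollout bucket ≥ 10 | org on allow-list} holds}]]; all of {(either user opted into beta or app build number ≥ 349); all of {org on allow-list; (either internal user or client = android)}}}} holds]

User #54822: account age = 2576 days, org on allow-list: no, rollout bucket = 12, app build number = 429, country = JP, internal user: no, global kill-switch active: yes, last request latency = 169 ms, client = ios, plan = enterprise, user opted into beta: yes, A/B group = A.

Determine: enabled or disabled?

Disabled

Atomic conditions:
  account age < 4700 days: 2576 < 4700 is true
  A/B group ∈ {A, C, control}: A is in the set → true
  last request latency = 3711 ms: 169 == 3711 is false
  user opted into beta: yes → true
  internal user: no → false
  country ∈ {BR, FR, JP}: JP is in the set → true
  plan ∈ {free, pro}: enterprise is not in the set → false
  NOT global kill-switch active: yes → false
  app build number ≤ 385: 429 ≤ 385 is false
  client = ios: ios == ios is true
  rollout bucket ≥ 10: 12 ≥ 10 is true
  org on allow-list: no → false
  app build number ≥ 349: 429 ≥ 349 is true
  client = android: ios == android is false
Combine:
[1.1.1] exactly-one(true, true, false) = false
[1.1.2.4] false → false (antecedent false ⇒ implication holds) = true
[1.1.2] true OR false OR true OR true = true
[1.1] false AND true = false
[1.2.1.1.1.1] false OR true = true
[1.2.1.1.1.2] exactly-one(true, false) = true
[1.2.1.1.1] true AND true = true
[1.2.1.1] NOT true = false
[1.2.1] NOT false = true
[1.2.2.1] true OR true = true
[1.2.2.2.2] false OR false = false
[1.2.2.2] false AND false = false
[1.2.2] true AND false = false
[1.2] true OR false = true
[1] exactly-one(false, true) = true
[root] NOT true = false
Overall: false → disabled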